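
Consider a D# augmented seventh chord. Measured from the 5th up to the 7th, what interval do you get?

The chord tones of D#aug7 are D# F## A## C#.
That puts A## below C#.
A## up to C# is 2 semitones, a whole step narrower than a major third, so the interval is diminished.

diminished third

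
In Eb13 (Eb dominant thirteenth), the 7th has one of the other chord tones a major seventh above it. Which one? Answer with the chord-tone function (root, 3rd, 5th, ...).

Eb13 (Eb dominant thirteenth) is spelled Eb–G–Bb–Db–F–C.
The 7th is Db. A major seventh above Db is C.
C is the chord's 13th.

13th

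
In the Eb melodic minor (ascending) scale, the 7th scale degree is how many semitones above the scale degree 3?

The scale is Eb F Gb Ab Bb C D.
Gb up to D is an augmented fifth — 8 semitones.

8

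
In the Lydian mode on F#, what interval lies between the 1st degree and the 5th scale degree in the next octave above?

The scale runs F# G# A# B# C# D# E#.
That puts F# below C#.
From F# to C# is 19 semitones, exactly the perfect twelfth.

perfect twelfth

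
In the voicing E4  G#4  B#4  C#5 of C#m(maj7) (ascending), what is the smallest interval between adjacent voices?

Adjacent intervals: E4→G#4 = major third; G#4→B#4 = major third; B#4→C#5 = minor second.
The smallest is B#4 to C#5, a minor second (1 semitone).

minor second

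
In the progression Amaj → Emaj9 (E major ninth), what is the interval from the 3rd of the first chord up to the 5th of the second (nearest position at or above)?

minor seventh

The 3rd of Amaj is C#; the 5th of Emaj9 (E major ninth) is B.
C# up to B is 10 semitones, a half step narrower than a major seventh, so the interval is minor.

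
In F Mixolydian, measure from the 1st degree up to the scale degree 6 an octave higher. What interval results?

The scale runs F G A B♭ C D E♭.
The 1st degree is F and the 6th degree (up an octave) is D.
From F to D is 21 semitones, exactly the major thirteenth.

M13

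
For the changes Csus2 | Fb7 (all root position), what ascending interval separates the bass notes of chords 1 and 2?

The roots are C and Fb.
C up to Fb is 4 semitones, a half step narrower than a perfect fourth, so the interval is diminished.

diminished fourth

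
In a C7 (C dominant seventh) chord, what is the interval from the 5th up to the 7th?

minor third

The chord tones of C7 are C, E, G, Bb.
So we need the interval from G up to Bb.
3 letter names make it a third; at 3 semitones (a half step narrower than major) the quality is minor.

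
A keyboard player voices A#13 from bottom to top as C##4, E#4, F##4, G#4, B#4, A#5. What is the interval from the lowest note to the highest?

minor 13th

The outer voices are C##4 and A#5.
13 letter names make it a thirteenth; at 20 semitones (a half step narrower than major) the quality is minor.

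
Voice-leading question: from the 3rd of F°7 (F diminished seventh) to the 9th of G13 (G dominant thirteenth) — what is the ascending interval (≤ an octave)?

augmented unison

F°7 (F diminished seventh) has A♭ as its 3rd, and G13 (G dominant thirteenth) has A as its 9th.
A♭ up to A is 1 semitone, a half step wider than a perfect unison, so the interval is augmented.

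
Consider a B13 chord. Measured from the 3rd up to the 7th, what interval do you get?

diminished 5th

The chord tones of B dominant thirteenth are B D# F# A C# G#.
That puts D# below A.
From D# to A: 6 semitones over a fifth = diminished.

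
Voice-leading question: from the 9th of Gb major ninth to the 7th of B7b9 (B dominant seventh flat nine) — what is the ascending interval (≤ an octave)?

augmented unison

The 9th of Gb major ninth is Ab; the 7th of B7b9 (B dominant seventh flat nine) is A.
1 letter names make it a unison; at 1 semitone (a half step wider than perfect) the quality is augmented.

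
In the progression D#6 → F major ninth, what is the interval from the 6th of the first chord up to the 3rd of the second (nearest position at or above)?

The 6th of D#6 is B#; the 3rd of F major ninth is A.
7 letter names make it a seventh; at 9 semitones (a whole step narrower than major) the quality is diminished.

diminished seventh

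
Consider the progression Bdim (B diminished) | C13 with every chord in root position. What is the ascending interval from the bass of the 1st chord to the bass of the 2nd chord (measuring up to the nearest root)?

m2

The roots are B and C.
2 letter names make it a second; at 1 semitone (a half step narrower than major) the quality is minor.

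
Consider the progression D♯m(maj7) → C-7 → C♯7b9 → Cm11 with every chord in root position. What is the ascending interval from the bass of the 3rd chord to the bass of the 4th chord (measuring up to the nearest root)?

The roots are C♯ and C.
From C♯ to C: 11 semitones over an octave = diminished.

diminished octave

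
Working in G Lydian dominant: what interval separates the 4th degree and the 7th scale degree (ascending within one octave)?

The scale runs G A B C♯ D E F.
The 4th degree is C♯ and the scale degree 7 is F.
4 letter names make it a fourth; at 4 semitones (a half step narrower than perfect) the quality is diminished.

diminished fourth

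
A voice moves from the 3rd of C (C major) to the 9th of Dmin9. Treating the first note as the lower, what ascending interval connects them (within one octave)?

perfect 1st

The 3rd of C (C major) is E; the 9th of Dmin9 is E.
Counting 1 letters and 0 half steps from E gives a perfect unison.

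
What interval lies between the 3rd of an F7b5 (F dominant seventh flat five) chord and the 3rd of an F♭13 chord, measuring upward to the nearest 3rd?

diminished octave

F7b5 (F dominant seventh flat five) has A as its 3rd, and F♭13 has A♭ as its 3rd.
A up to A♭ is 11 semitones, a half step narrower than a perfect octave, so the interval is diminished.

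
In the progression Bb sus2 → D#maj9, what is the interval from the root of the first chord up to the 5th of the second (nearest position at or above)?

A7

Bb sus2 has Bb as its root, and D#maj9 has A# as its 5th.
From Bb to A#: 12 semitones over a seventh = augmented.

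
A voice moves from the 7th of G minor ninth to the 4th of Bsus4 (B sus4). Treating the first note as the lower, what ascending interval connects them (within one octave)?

major seventh

G minor ninth has F as its 7th, and Bsus4 (B sus4) has E as its 4th.
From F to E is 11 semitones, exactly the major seventh.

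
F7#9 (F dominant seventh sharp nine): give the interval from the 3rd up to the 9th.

F7#9 (F dominant seventh sharp nine) is spelled F, A, C, E♭, G♯.
3rd = A; 9th = G♯.
Counting 7 letters and 11 half steps from A gives a major seventh.

major seventh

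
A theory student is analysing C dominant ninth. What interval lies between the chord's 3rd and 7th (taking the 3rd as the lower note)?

diminished 5th

C9: C, E, G, B♭, D.
3rd = E; 7th = B♭.
From E to B♭: 6 semitones over a fifth = diminished.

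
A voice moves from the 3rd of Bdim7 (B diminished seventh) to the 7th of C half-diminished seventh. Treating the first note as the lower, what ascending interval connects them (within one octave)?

minor sixth

Bdim7 (B diminished seventh) has D as its 3rd, and C half-diminished seventh has B♭ as its 7th.
6 letter names make it a sixth; at 8 semitones (a half step narrower than major) the quality is minor.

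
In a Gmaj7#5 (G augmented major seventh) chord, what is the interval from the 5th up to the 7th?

m3

The chord tones of Gmaj7#5 (G augmented major seventh) are G B D# F#.
So we need the interval from D# up to F#.
D# up to F# is 3 semitones, a half step narrower than a major third, so the interval is minor.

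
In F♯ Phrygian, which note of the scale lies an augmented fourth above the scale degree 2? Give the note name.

The scale is F♯ G A B C♯ D E.
The scale degree 2 is G; an augmented fourth above that is C♯ — scale degree 5.

C#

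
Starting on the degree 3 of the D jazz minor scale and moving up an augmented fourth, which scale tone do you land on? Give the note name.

B

The scale is D E F G A B C♯.
The degree 3 is F; an augmented fourth above that is B — scale degree 6.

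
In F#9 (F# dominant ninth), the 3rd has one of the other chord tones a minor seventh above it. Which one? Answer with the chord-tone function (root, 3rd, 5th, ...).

F#9 (F# dominant ninth): F# A# C# E G#.
The 3rd is A#. A minor seventh above A# is G#.
G# is the chord's 9th.

9th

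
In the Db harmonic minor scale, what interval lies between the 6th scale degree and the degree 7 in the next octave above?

augmented ninth

Db harmonic minor: Db Eb Fb Gb Ab Bbb C.
So we need the interval from Bbb up to C.
Bbb up to C is 15 semitones, a half step wider than a major ninth, so the interval is augmented.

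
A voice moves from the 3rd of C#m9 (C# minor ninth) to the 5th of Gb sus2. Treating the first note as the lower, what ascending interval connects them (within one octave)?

The 3rd of C#m9 (C# minor ninth) is E; the 5th of Gb sus2 is Db.
7 letter names make it a seventh; at 9 semitones (a whole step narrower than major) the quality is diminished.

d7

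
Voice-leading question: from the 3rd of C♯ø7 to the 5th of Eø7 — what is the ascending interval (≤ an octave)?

d5

C♯ø7 has E as its 3rd, and Eø7 has B♭ as its 5th.
E up to B♭ is 6 semitones, a half step narrower than a perfect fifth, so the interval is diminished.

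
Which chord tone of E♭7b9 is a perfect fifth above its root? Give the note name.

Bb

E♭ dominant seventh flat nine is spelled E♭-G-B♭-D♭-F♭.
The root is E♭. A perfect fifth above E♭ is B♭.
B♭ is the chord's 5th.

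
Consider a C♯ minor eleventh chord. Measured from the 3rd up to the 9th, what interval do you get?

major seventh

C♯m11: C♯–E–G♯–B–D♯–F♯.
3rd = E; 9th = D♯.
E up to D♯ spans 7 letter names and 11 semitones — a major seventh.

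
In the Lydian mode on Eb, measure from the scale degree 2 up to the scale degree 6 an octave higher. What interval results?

Eb lydian: Eb F G A Bb C D.
Scale degree 2 = F; 6th scale degree (up an octave) = C.
From F to C is 19 semitones, exactly the perfect twelfth.

perfect twelfth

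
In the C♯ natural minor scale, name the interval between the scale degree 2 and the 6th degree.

diminished fifth

The scale runs C♯ D♯ E F♯ G♯ A B.
The scale degree 2 is D♯ and the 6th scale degree is A.
From D♯ to A: 6 semitones over a fifth = diminished.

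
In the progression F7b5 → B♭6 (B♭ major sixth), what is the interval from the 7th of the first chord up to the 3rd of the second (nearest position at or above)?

major seventh

F7b5 has E♭ as its 7th, and B♭6 (B♭ major sixth) has D as its 3rd.
From E♭ to D is 11 semitones, exactly the major seventh.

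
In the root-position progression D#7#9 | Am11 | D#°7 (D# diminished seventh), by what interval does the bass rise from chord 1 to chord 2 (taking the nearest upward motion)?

The roots are D# and A.
5 letter names make it a fifth; at 6 semitones (a half step narrower than perfect) the quality is diminished.

diminished fifth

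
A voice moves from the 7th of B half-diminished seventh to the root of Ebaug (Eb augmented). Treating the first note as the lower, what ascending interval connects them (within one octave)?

B half-diminished seventh has A as its 7th, and Ebaug (Eb augmented) has Eb as its root.
5 letter names make it a fifth; at 6 semitones (a half step narrower than perfect) the quality is diminished.

d5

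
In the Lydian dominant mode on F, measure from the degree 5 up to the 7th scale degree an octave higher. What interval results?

m10

The scale runs F G A B C D Eb.
That puts C below Eb.
10 letter names make it a tenth; at 15 semitones (a half step narrower than major) the quality is minor.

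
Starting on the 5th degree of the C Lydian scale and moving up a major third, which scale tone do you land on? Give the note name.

B

The scale is C D E F# G A B.
The 5th degree is G; a major third above that is B — scale degree 7.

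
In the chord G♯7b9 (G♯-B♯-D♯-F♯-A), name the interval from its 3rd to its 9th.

That puts B♯ below A.
B♯ up to A is 9 semitones, a whole step narrower than a major seventh, so the interval is diminished.

d7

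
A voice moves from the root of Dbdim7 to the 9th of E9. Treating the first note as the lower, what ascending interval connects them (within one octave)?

Dbdim7 has Db as its root, and E9 has F# as its 9th.
From Db to F#: 5 semitones over a third = augmented.

augmented third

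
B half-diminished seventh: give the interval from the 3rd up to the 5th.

minor third

Spelling the chord: B–D–F–A.
3rd = D; 5th = F.
D up to F is 3 semitones, a half step narrower than a major third, so the interval is minor.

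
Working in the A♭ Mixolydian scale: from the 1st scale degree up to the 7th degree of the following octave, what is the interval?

minor fourteenth

Spelling the A♭ Mixolydian scale: A♭ B♭ C D♭ E♭ F G♭.
So we need the interval from A♭ up to G♭.
14 letter names make it a fourteenth; at 22 semitones (a half step narrower than major) the quality is minor.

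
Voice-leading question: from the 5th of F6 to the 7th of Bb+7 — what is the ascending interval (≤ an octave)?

The 5th of F6 is C; the 7th of Bb+7 is Ab.
6 letter names make it a sixth; at 8 semitones (a half step narrower than major) the quality is minor.

m6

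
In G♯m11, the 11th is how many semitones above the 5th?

10

G♯ minor eleventh: G♯, B, D♯, F♯, A♯, C♯.
D♯ to C♯ is a minor seventh: 10 semitones.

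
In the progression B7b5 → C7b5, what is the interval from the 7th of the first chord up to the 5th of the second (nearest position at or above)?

diminished seventh

B7b5 has A as its 7th, and C7b5 has G♭ as its 5th.
From A to G♭: 9 semitones over a seventh = diminished.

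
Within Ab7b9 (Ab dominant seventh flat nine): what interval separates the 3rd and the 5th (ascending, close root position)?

Ab dominant seventh flat nine: Ab–C–Eb–Gb–Bbb.
So we need the interval from C up to Eb.
C up to Eb is 3 semitones, a half step narrower than a major third, so the interval is minor.

minor third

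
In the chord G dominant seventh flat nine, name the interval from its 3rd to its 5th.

The chord tones of G7b9 (G dominant seventh flat nine) are G-B-D-F-A♭.
So we need the interval from B up to D.
From B to D: 3 semitones over a third = minor.

m3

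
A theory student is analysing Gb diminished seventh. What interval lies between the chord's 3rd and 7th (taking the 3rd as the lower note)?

Gbdim7: Gb Bbb Dbb Fbb.
3rd = Bbb; 7th = Fbb.
From Bbb to Fbb: 6 semitones over a fifth = diminished.

diminished 5th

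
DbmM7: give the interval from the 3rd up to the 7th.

augmented 5th

The chord tones of Dbm(maj7) are Db, Fb, Ab, C.
That puts Fb below C.
Fb up to C is 8 semitones, a half step wider than a perfect fifth, so the interval is augmented.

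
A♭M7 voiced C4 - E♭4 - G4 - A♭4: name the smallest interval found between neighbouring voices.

minor second

Adjacent intervals: C4→E♭4 = minor third; E♭4→G4 = major third; G4→A♭4 = minor second.
The smallest is G4 to A♭4, a minor second (1 semitone).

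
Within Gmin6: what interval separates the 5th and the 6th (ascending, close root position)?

G minor sixth is spelled G-Bb-D-E.
That puts D below E.
D up to E spans 2 letter names and 2 semitones — a major second.

major 2nd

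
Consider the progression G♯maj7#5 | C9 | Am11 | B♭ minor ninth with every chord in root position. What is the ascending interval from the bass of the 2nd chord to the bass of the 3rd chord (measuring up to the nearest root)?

The roots are C and A.
C up to A spans 6 letter names and 9 semitones — a major sixth.

major sixth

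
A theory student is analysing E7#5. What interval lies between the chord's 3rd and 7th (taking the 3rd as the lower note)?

diminished 5th

E augmented seventh: E G# B# D.
So we need the interval from G# up to D.
G# up to D is 6 semitones, a half step narrower than a perfect fifth, so the interval is diminished.
That tritone between 3rd and 7th is what gives the dominant seventh its pull toward resolution.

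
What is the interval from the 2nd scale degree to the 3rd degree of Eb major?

major second

Eb major: Eb F G Ab Bb C D.
So we need the interval from F up to G.
Counting 2 letters and 2 half steps from F gives a major second.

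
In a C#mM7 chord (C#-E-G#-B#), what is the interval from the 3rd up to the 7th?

So we need the interval from E up to B#.
E up to B# is 8 semitones, a half step wider than a perfect fifth, so the interval is augmented.

augmented fifth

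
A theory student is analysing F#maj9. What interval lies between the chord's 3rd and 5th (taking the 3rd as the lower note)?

minor 3rd

Spelling the chord: F# A# C# E# G#.
The 3rd is A# and the 5th is C#.
From A# to C#: 3 semitones over a third = minor.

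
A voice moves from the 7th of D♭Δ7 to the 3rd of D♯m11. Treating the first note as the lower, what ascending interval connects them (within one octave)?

D♭Δ7 has C as its 7th, and D♯m11 has F♯ as its 3rd.
C up to F♯ is 6 semitones, a half step wider than a perfect fourth, so the interval is augmented.

augmented fourth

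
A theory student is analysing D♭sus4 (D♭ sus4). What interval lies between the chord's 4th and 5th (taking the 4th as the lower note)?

major 2nd

D♭sus4: D♭ G♭ A♭.
The 4th is G♭ and the 5th is A♭.
From G♭ to A♭ is 2 semitones, exactly the major second.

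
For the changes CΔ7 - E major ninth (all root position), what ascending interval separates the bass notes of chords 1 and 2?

The roots are C and E.
Counting 3 letters and 4 half steps from C gives a major third.

major third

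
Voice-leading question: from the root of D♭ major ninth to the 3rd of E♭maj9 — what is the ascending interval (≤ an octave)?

The root of D♭ major ninth is D♭; the 3rd of E♭maj9 is G.
From D♭ to G: 6 semitones over a fourth = augmented.

augmented 4th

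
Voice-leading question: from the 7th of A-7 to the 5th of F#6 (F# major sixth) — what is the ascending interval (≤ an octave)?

augmented fourth

The 7th of A-7 is G; the 5th of F#6 (F# major sixth) is C#.
G up to C# is 6 semitones, a half step wider than a perfect fourth, so the interval is augmented.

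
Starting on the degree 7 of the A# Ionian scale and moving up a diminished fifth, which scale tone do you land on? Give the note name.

D#

The scale is A# B# C## D# E# F## G##.
The degree 7 is G##; a diminished fifth above that is D# — scale degree 4.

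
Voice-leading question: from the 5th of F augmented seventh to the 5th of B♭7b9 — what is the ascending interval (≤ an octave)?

F augmented seventh has C♯ as its 5th, and B♭7b9 has F as its 5th.
C♯ up to F is 4 semitones, a half step narrower than a perfect fourth, so the interval is diminished.

diminished fourth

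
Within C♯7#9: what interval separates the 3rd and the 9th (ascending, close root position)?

Spelling the chord: C♯, E♯, G♯, B, D𝄪.
The 3rd is E♯ and the 9th is D𝄪.
From E♯ to D𝄪 is 11 semitones, exactly the major seventh.

major seventh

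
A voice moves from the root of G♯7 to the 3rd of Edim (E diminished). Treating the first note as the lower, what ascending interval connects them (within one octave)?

The root of G♯7 is G♯; the 3rd of Edim (E diminished) is G.
8 letter names make it an octave; at 11 semitones (a half step narrower than perfect) the quality is diminished.

diminished octave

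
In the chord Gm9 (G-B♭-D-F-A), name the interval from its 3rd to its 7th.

So we need the interval from B♭ up to F.
Counting 5 letters and 7 half steps from B♭ gives a perfect fifth.

P5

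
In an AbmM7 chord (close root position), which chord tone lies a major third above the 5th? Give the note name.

G

The chord tones of AbmM7 are Ab-Cb-Eb-G.
The 5th is Eb. A major third above Eb is G.
G is the chord's 7th.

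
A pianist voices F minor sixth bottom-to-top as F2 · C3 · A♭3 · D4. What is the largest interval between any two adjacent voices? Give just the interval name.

Adjacent intervals: F2→C3 = perfect fifth; C3→A♭3 = minor sixth; A♭3→D4 = augmented fourth.
The largest is C3 to A♭3, a minor sixth (8 semitones).

minor sixth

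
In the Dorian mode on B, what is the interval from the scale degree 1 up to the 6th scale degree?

Spelling the Dorian mode on B: B C# D E F# G# A.
That puts B below G#.
B up to G# spans 6 letter names and 9 semitones — a major sixth.

major sixth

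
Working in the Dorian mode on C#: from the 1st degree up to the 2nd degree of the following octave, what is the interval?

M9

C# dorian: C# D# E F# G# A# B.
1st degree = C#; 2nd scale degree (up an octave) = D#.
Counting 9 letters and 14 half steps from C# gives a major ninth.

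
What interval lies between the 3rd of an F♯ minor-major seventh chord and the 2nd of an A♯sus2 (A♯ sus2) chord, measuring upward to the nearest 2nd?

F♯ minor-major seventh has A as its 3rd, and A♯sus2 (A♯ sus2) has B♯ as its 2nd.
A up to B♯ is 3 semitones, a half step wider than a major second, so the interval is augmented.

augmented 2nd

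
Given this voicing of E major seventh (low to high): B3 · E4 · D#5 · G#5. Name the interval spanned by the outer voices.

major 13th

The outer voices are B3 and G#5.
Counting 13 letters and 21 half steps from B gives a major thirteenth.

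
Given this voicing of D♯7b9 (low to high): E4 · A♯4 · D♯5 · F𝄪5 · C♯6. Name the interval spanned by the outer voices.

major thirteenth

The outer voices are E4 and C♯6.
E up to C♯ spans 13 letter names and 21 semitones — a major thirteenth.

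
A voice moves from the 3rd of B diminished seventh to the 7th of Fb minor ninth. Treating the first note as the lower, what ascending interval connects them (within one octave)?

The 3rd of B diminished seventh is D; the 7th of Fb minor ninth is Ebb.
D up to Ebb is 0 semitones, a whole step narrower than a major second, so the interval is diminished.

diminished second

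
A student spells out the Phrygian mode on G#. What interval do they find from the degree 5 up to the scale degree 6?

minor 2nd

G# phrygian: G# A B C# D# E F#.
Degree 5 = D#; degree 6 = E.
2 letter names make it a second; at 1 semitone (a half step narrower than major) the quality is minor.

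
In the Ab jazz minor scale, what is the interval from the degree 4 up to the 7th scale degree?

augmented fourth

Spelling the Ab jazz minor scale: Ab Bb Cb Db Eb F G.
Degree 4 = Db; 7th scale degree = G.
From Db to G: 6 semitones over a fourth = augmented.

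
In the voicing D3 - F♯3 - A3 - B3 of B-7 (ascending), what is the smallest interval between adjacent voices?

major 2nd

Adjacent intervals: D3→F♯3 = major third; F♯3→A3 = minor third; A3→B3 = major second.
The smallest is A3 to B3, a major second (2 semitones).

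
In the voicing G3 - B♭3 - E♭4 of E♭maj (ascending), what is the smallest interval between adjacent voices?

minor third

Adjacent intervals: G3→B♭3 = minor third; B♭3→E♭4 = perfect fourth.
The smallest is G3 to B♭3, a minor third (3 semitones).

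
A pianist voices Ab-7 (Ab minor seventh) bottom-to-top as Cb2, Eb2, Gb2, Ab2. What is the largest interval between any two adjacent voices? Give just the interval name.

major 3rd

Adjacent intervals: Cb2→Eb2 = major third; Eb2→Gb2 = minor third; Gb2→Ab2 = major second.
The largest is Cb2 to Eb2, a major third (4 semitones).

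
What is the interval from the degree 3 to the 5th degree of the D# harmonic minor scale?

Spelling the D# harmonic minor scale: D# E# F# G# A# B C##.
The degree 3 is F# and the degree 5 is A#.
Counting 3 letters and 4 half steps from F# gives a major third.

M3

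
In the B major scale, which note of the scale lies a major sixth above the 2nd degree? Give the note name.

The scale is B C♯ D♯ E F♯ G♯ A♯.
The 2nd degree is C♯; a major sixth above that is A♯ — scale degree 7.

A#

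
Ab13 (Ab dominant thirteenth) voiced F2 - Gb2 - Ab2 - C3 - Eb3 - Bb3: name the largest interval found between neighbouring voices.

Adjacent intervals: F2→Gb2 = minor second; Gb2→Ab2 = major second; Ab2→C3 = major third; C3→Eb3 = minor third; Eb3→Bb3 = perfect fifth.
The largest is Eb3 to Bb3, a perfect fifth (7 semitones).

perfect 5th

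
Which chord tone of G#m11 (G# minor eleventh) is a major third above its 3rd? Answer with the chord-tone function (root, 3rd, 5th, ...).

5th

Spelling the chord: G#, B, D#, F#, A#, C#.
The 3rd is B. A major third above B is D#.
D# is the chord's 5th.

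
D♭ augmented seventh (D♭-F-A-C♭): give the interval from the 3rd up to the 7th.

That puts F below C♭.
F up to C♭ is 6 semitones, a half step narrower than a perfect fifth, so the interval is diminished.

diminished fifth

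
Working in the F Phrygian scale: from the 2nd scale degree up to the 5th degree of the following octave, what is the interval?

augmented eleventh

The scale runs F Gb Ab Bb C Db Eb.
The 2nd scale degree is Gb and the 5th degree (up an octave) is C.
11 letter names make it an eleventh; at 18 semitones (a half step wider than perfect) the quality is augmented.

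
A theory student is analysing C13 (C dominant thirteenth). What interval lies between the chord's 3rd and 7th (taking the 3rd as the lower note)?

C13 (C dominant thirteenth): C E G B♭ D A.
So we need the interval from E up to B♭.
E up to B♭ is 6 semitones, a half step narrower than a perfect fifth, so the interval is diminished.

d5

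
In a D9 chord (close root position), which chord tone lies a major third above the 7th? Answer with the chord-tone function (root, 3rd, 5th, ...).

D9 is spelled D, F#, A, C, E.
The 7th is C. A major third above C is E.
E is the chord's 9th.

9th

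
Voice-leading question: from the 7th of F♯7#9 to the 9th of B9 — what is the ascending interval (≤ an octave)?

F♯7#9 has E as its 7th, and B9 has C♯ as its 9th.
E up to C♯ spans 6 letter names and 9 semitones — a major sixth.

major 6th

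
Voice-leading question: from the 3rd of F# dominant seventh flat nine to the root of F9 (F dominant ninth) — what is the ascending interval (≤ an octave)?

F# dominant seventh flat nine has A# as its 3rd, and F9 (F dominant ninth) has F as its root.
A# up to F is 7 semitones, a whole step narrower than a major sixth, so the interval is diminished.

diminished sixth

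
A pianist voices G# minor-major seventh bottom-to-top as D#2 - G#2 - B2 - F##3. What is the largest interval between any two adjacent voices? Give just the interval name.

Adjacent intervals: D#2→G#2 = perfect fourth; G#2→B2 = minor third; B2→F##3 = augmented fifth.
The largest is B2 to F##3, an augmented fifth (8 semitones).

augmented fifth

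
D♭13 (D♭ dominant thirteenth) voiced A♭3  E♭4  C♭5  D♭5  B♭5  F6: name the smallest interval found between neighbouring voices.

major 2nd

Adjacent intervals: A♭3→E♭4 = perfect fifth; E♭4→C♭5 = minor sixth; C♭5→D♭5 = major second; D♭5→B♭5 = major sixth; B♭5→F6 = perfect fifth.
The smallest is C♭5 to D♭5, a major second (2 semitones).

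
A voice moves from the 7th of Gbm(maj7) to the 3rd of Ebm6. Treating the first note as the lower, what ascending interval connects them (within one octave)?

minor second

Gbm(maj7) has F as its 7th, and Ebm6 has Gb as its 3rd.
2 letter names make it a second; at 1 semitone (a half step narrower than major) the quality is minor.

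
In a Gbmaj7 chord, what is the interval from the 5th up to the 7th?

Spelling the chord: Gb Bb Db F.
5th = Db; 7th = F.
Counting 3 letters and 4 half steps from Db gives a major third.

M3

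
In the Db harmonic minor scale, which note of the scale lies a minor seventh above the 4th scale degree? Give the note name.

Fb

The scale is Db Eb Fb Gb Ab Bbb C.
The 4th scale degree is Gb; a minor seventh above that is Fb — scale degree 3.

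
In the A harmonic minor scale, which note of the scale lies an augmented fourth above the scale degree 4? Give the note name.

The scale is A B C D E F G♯.
The scale degree 4 is D; an augmented fourth above that is G♯ — scale degree 7.

G#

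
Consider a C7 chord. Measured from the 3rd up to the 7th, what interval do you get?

Spelling the chord: C E G B♭.
The 3rd is E and the 7th is B♭.
5 letter names make it a fifth; at 6 semitones (a half step narrower than perfect) the quality is diminished.

diminished fifth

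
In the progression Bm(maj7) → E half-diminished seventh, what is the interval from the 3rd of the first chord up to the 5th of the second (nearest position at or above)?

minor sixth

Bm(maj7) has D as its 3rd, and E half-diminished seventh has Bb as its 5th.
6 letter names make it a sixth; at 8 semitones (a half step narrower than major) the quality is minor.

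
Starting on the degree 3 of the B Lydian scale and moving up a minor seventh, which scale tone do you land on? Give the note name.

The scale is B C# D# E# F# G# A#.
The degree 3 is D#; a minor seventh above that is C# — scale degree 2.

C#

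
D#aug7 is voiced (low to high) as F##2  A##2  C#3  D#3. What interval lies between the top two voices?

Those voices are C#3 and D#3.
Counting 2 letters and 2 half steps from C# gives a major second.

major second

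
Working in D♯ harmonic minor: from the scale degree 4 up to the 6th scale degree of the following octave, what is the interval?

Spelling D♯ harmonic minor: D♯ E♯ F♯ G♯ A♯ B C𝄪.
So we need the interval from G♯ up to B.
From G♯ to B: 15 semitones over a tenth = minor.

minor tenth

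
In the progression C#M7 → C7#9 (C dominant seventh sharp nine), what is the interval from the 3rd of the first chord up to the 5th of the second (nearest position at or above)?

The 3rd of C#M7 is E#; the 5th of C7#9 (C dominant seventh sharp nine) is G.
From E# to G: 2 semitones over a third = diminished.

d3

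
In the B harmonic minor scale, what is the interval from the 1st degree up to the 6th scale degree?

m6

Spelling the B harmonic minor scale: B C# D E F# G A#.
So we need the interval from B up to G.
6 letter names make it a sixth; at 8 semitones (a half step narrower than major) the quality is minor.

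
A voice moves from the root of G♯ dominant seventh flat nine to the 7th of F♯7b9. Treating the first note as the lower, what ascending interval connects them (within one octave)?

G♯ dominant seventh flat nine has G♯ as its root, and F♯7b9 has E as its 7th.
From G♯ to E: 8 semitones over a sixth = minor.

m6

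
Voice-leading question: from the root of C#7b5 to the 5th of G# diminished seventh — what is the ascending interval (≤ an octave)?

The root of C#7b5 is C#; the 5th of G# diminished seventh is D.
From C# to D: 1 semitone over a second = minor.

minor second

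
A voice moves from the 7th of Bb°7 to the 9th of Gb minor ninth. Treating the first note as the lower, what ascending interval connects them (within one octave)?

A1

Bb°7 has Abb as its 7th, and Gb minor ninth has Ab as its 9th.
1 letter names make it a unison; at 1 semitone (a half step wider than perfect) the quality is augmented.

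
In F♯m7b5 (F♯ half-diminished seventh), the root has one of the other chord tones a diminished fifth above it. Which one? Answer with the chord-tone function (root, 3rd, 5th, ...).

The chord tones of F♯m7b5 are F♯-A-C-E.
The root is F♯. A diminished fifth above F♯ is C.
C is the chord's 5th.

5th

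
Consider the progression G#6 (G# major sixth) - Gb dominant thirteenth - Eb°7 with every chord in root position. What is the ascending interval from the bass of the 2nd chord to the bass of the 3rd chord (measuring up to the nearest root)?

M6

The roots are Gb and Eb.
Gb up to Eb spans 6 letter names and 9 semitones — a major sixth.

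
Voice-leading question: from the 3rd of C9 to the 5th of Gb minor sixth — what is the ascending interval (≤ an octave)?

The 3rd of C9 is E; the 5th of Gb minor sixth is Db.
7 letter names make it a seventh; at 9 semitones (a whole step narrower than major) the quality is diminished.

d7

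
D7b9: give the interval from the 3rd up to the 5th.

D7b9 (D dominant seventh flat nine) is spelled D, F#, A, C, Eb.
That puts F# below A.
From F# to A: 3 semitones over a third = minor.

minor third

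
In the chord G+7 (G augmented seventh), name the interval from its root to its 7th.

G+7: G–B–D#–F.
The root is G and the 7th is F.
7 letter names make it a seventh; at 10 semitones (a half step narrower than major) the quality is minor.

minor 7th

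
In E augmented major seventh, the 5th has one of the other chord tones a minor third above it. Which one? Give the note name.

D#

Emaj7#5: E–G♯–B♯–D♯.
The 5th is B♯. A minor third above B♯ is D♯.
D♯ is the chord's 7th.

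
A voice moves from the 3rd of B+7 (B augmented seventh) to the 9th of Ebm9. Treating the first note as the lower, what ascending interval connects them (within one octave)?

diminished 3rd

The 3rd of B+7 (B augmented seventh) is D#; the 9th of Ebm9 is F.
3 letter names make it a third; at 2 semitones (a whole step narrower than major) the quality is diminished.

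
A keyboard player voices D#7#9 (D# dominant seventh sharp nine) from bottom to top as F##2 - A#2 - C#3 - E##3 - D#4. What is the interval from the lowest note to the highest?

minor 13th

The outer voices are F##2 and D#4.
From F## to D#: 20 semitones over a thirteenth = minor.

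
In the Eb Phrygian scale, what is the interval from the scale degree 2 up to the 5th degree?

A4

Eb phrygian: Eb Fb Gb Ab Bb Cb Db.
The scale degree 2 is Fb and the degree 5 is Bb.
Fb up to Bb is 6 semitones, a half step wider than a perfect fourth, so the interval is augmented.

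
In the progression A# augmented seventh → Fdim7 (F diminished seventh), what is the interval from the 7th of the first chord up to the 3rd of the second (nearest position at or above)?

diminished second

The 7th of A# augmented seventh is G#; the 3rd of Fdim7 (F diminished seventh) is Ab.
From G# to Ab: 0 semitones over a second = diminished.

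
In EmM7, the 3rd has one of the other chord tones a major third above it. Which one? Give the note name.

Spelling the chord: E, G, B, D♯.
The 3rd is G. A major third above G is B.
B is the chord's 5th.

B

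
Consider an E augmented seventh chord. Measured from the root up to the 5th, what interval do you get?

augmented fifth

Spelling the chord: E-G♯-B♯-D.
So we need the interval from E up to B♯.
From E to B♯: 8 semitones over a fifth = augmented.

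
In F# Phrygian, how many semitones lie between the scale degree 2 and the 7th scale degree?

9

The scale is F# G A B C# D E.
G up to E is a major sixth — 9 semitones.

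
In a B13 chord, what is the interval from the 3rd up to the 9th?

Spelling the chord: B-D#-F#-A-C#-G#.
That puts D# below C#.
D# up to C# is 10 semitones, a half step narrower than a major seventh, so the interval is minor.

minor seventh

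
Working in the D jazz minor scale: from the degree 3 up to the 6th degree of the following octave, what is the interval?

augmented 11th

D melodic minor: D E F G A B C#.
That puts F below B.
11 letter names make it an eleventh; at 18 semitones (a half step wider than perfect) the quality is augmented.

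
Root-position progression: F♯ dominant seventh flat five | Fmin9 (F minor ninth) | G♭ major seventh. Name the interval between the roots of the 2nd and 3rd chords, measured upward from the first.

The roots are F and G♭.
F up to G♭ is 1 semitone, a half step narrower than a major second, so the interval is minor.

m2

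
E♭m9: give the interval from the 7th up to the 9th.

E♭m9 (E♭ minor ninth) is spelled E♭, G♭, B♭, D♭, F.
So we need the interval from D♭ up to F.
D♭ up to F spans 3 letter names and 4 semitones — a major third.

major 3rd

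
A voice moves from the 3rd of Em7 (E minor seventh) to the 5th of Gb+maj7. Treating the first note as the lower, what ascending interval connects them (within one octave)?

The 3rd of Em7 (E minor seventh) is G; the 5th of Gb+maj7 is D.
G up to D spans 5 letter names and 7 semitones — a perfect fifth.

P5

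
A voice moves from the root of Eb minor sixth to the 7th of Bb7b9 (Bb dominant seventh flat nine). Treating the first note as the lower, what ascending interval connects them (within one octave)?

The root of Eb minor sixth is Eb; the 7th of Bb7b9 (Bb dominant seventh flat nine) is Ab.
From Eb to Ab is 5 semitones, exactly the perfect fourth.

perfect 4th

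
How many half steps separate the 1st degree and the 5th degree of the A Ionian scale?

The scale is A B C♯ D E F♯ G♯.
A up to E is a perfect fifth — 7 semitones.

7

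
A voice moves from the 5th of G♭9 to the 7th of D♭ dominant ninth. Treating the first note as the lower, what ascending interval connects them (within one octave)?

minor seventh

The 5th of G♭9 is D♭; the 7th of D♭ dominant ninth is C♭.
D♭ up to C♭ is 10 semitones, a half step narrower than a major seventh, so the interval is minor.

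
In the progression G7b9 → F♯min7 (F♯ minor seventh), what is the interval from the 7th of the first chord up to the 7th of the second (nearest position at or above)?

major 7th

G7b9 has F as its 7th, and F♯min7 (F♯ minor seventh) has E as its 7th.
Counting 7 letters and 11 half steps from F gives a major seventh.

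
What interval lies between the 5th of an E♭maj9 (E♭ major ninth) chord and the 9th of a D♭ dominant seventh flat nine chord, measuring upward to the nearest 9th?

E♭maj9 (E♭ major ninth) has B♭ as its 5th, and D♭ dominant seventh flat nine has E𝄫 as its 9th.
From B♭ to E𝄫: 4 semitones over a fourth = diminished.

diminished fourth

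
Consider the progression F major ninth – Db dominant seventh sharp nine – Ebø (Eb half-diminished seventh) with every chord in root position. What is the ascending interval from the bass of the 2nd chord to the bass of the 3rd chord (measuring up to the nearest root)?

M2

The roots are Db and Eb.
Db up to Eb spans 2 letter names and 2 semitones — a major second.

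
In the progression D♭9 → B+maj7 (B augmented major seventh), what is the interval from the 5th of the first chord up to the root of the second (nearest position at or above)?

augmented second

D♭9 has A♭ as its 5th, and B+maj7 (B augmented major seventh) has B as its root.
A♭ up to B is 3 semitones, a half step wider than a major second, so the interval is augmented.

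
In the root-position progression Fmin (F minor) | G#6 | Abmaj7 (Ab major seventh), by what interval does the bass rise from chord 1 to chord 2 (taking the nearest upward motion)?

The roots are F and G#.
From F to G#: 3 semitones over a second = augmented.

A2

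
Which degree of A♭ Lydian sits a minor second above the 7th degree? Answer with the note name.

The scale is A♭ B♭ C D E♭ F G.
The 7th degree is G; a minor second above that is A♭ — scale degree 1.

Ab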